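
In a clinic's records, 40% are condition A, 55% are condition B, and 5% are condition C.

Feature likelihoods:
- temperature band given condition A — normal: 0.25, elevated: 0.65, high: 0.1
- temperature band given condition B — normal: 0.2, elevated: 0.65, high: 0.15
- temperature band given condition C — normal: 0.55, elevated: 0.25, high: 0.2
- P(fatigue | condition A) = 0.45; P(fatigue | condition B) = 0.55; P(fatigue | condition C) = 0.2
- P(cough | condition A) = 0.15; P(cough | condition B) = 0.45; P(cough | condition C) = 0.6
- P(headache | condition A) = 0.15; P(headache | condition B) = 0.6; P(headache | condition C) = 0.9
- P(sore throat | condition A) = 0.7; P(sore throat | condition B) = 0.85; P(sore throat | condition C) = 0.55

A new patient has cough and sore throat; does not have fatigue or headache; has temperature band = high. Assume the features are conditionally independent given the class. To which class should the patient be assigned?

condition A: 0.4 × 0.1 × (1−0.45) × 0.15 × (1−0.15) × 0.7 = 0.0019635
condition B: 0.55 × 0.15 × (1−0.55) × 0.45 × (1−0.6) × 0.85 = 0.005680125
condition C: 0.05 × 0.2 × (1−0.2) × 0.6 × (1−0.9) × 0.55 = 0.000264
Highest score → condition B.

condition B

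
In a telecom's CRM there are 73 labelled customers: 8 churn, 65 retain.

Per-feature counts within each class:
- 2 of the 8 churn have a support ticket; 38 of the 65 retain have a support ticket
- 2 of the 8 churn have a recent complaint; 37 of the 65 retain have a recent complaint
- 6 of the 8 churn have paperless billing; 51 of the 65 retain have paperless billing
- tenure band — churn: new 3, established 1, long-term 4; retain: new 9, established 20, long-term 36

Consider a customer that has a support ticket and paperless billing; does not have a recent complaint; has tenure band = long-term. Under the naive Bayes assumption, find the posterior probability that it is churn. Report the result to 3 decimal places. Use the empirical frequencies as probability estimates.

churn: (8/73) × (2/8) × (6/8) × (6/8) × (4/8) ≈ 0.00770548
retain: (65/73) × (38/65) × (28/65) × (51/65) × (36/65) ≈ 0.0974432
P(churn | x) = 0.00770548 / 0.10514868 ≈ 0.073

0.073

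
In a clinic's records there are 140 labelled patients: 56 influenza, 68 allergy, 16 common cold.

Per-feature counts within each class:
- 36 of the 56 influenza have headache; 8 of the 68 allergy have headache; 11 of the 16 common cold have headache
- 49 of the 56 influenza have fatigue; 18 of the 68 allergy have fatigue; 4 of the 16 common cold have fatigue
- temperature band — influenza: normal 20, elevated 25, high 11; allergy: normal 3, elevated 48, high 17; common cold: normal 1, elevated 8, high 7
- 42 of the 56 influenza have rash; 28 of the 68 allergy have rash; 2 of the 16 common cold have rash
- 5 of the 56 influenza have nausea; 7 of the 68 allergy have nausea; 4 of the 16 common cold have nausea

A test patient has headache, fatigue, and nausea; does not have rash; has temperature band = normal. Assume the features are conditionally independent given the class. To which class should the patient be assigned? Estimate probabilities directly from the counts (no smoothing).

influenza

influenza: (56/140) × (36/56) × (49/56) × (20/56) × (14/56) × (5/56) ≈ 0.00179369
allergy: (68/140) × (8/68) × (18/68) × (3/68) × (40/68) × (7/68) ≈ 0.000040409
common cold: (16/140) × (11/16) × (4/16) × (1/16) × (14/16) × (4/16) = 0.0002685546875
Highest score → influenza.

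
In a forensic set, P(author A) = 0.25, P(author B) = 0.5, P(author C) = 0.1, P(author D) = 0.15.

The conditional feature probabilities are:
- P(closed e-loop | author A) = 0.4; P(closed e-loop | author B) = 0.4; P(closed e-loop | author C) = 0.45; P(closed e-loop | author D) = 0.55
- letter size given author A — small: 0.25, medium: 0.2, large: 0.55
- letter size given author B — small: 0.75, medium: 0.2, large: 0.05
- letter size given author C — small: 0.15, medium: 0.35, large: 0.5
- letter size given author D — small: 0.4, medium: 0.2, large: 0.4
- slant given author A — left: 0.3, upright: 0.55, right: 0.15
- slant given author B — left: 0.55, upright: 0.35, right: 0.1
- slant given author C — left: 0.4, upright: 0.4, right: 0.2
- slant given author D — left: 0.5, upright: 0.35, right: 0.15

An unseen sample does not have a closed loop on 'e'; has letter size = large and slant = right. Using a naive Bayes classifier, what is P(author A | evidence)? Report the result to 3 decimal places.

author A: 0.25 × (1−0.4) × 0.55 × 0.15 = 0.012375
author B: 0.5 × (1−0.4) × 0.05 × 0.1 = 0.0015
author C: 0.1 × (1−0.45) × 0.5 × 0.2 = 0.0055
author D: 0.15 × (1−0.55) × 0.4 × 0.15 = 0.00405
P(author A | x) = 0.012375 / 0.023425 ≈ 0.528

0.528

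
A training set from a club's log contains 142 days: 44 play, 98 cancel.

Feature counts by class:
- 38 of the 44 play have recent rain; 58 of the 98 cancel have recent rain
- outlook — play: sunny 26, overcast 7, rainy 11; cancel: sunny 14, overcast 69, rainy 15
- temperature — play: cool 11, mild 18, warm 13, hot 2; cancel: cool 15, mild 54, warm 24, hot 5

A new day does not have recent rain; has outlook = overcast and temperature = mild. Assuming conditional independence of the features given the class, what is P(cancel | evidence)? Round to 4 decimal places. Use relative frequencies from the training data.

0.9755

play: (44/142) × (6/44) × (7/44) × (18/44) ≈ 0.00274997
cancel: (98/142) × (40/98) × (69/98) × (54/98) ≈ 0.109285
P(cancel | x) = 0.109285 / 0.11203497 ≈ 0.9755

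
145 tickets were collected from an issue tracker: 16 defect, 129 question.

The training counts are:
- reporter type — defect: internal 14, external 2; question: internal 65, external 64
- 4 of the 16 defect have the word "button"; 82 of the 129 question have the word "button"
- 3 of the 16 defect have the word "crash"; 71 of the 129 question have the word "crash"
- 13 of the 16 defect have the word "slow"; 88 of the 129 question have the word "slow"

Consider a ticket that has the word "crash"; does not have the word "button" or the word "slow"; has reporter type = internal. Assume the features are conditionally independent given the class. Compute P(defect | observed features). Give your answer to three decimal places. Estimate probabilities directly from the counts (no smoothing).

0.082

defect: (16/145) × (14/16) × (12/16) × (3/16) × (3/16) ≈ 0.0025458
question: (129/145) × (65/129) × (47/129) × (71/129) × (41/129) ≈ 0.0285704
P(defect | x) = 0.0025458 / 0.0311162 ≈ 0.082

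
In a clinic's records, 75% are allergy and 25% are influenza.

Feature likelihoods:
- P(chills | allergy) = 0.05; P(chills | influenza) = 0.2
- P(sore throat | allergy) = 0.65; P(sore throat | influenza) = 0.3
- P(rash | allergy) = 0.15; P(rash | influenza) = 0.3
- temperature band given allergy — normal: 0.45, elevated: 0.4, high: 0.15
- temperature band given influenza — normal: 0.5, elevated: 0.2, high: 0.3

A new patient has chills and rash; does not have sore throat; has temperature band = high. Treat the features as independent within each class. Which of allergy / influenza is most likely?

influenza

allergy: 0.75 × 0.05 × (1−0.65) × 0.15 × 0.15 = 0.0002953125
influenza: 0.25 × 0.2 × (1−0.3) × 0.3 × 0.3 = 0.00315
Highest score → influenza.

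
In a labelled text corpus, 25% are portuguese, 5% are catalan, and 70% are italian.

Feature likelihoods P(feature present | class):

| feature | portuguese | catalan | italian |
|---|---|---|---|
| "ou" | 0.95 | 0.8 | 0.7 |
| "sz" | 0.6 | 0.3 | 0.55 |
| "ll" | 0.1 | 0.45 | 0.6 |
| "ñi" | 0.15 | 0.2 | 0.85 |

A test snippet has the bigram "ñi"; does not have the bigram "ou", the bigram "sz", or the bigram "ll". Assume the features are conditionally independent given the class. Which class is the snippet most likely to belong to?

portuguese: 0.25 × (1−0.95) × (1−0.6) × (1−0.1) × 0.15 = 0.000675
catalan: 0.05 × (1−0.8) × (1−0.3) × (1−0.45) × 0.2 = 0.00077
italian: 0.7 × (1−0.7) × (1−0.55) × (1−0.6) × 0.85 = 0.03213
Highest score → italian.

italian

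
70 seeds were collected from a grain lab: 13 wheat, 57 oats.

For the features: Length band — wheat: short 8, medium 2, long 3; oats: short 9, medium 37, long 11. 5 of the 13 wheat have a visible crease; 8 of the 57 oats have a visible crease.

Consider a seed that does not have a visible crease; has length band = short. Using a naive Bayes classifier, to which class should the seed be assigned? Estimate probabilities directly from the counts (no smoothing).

oats

wheat: (13/70) × (8/13) × (8/13) ≈ 0.0703297
oats: (57/70) × (9/57) × (49/57) ≈ 0.110526
Highest score → oats.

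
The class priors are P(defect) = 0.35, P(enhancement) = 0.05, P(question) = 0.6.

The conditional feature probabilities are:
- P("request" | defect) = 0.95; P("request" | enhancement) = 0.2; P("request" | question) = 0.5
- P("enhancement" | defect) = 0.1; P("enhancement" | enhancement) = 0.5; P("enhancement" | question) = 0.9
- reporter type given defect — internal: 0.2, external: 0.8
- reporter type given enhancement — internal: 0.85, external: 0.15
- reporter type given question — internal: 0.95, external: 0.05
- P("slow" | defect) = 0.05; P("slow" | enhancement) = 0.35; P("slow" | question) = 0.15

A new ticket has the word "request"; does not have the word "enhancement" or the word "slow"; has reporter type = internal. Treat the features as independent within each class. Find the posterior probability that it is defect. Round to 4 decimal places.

defect: 0.35 × 0.95 × (1−0.1) × 0.2 × (1−0.05) = 0.0568575
enhancement: 0.05 × 0.2 × (1−0.5) × 0.85 × (1−0.35) = 0.0027625
question: 0.6 × 0.5 × (1−0.9) × 0.95 × (1−0.15) = 0.024225
P(defect | x) = 0.0568575 / 0.083845 ≈ 0.6781

0.6781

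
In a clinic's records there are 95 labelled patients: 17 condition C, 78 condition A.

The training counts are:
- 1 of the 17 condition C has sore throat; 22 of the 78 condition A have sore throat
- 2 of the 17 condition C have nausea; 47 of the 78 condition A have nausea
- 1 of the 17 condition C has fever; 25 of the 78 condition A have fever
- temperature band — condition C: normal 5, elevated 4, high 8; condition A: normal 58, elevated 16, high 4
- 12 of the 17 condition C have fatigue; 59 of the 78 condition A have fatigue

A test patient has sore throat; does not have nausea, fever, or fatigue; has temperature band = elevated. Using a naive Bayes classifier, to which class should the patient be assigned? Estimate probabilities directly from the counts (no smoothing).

condition A

condition C: (17/95) × (1/17) × (15/17) × (16/17) × (4/17) × (5/17) ≈ 0.000604953
condition A: (78/95) × (22/78) × (31/78) × (53/78) × (16/78) × (19/78) ≈ 0.00312487
Highest score → condition A.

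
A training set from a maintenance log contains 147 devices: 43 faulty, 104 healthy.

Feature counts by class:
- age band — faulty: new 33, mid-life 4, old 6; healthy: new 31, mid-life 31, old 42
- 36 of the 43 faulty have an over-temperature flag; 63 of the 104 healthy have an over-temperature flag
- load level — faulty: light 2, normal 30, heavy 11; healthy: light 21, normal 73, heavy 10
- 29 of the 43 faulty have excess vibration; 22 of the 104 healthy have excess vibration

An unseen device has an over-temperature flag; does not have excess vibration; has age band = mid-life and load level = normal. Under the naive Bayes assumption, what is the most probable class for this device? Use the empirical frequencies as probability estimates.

healthy

faulty: (43/147) × (4/43) × (36/43) × (30/43) × (14/43) ≈ 0.00517475
healthy: (104/147) × (31/104) × (63/104) × (73/104) × (82/104) ≈ 0.0707004
Highest score → healthy.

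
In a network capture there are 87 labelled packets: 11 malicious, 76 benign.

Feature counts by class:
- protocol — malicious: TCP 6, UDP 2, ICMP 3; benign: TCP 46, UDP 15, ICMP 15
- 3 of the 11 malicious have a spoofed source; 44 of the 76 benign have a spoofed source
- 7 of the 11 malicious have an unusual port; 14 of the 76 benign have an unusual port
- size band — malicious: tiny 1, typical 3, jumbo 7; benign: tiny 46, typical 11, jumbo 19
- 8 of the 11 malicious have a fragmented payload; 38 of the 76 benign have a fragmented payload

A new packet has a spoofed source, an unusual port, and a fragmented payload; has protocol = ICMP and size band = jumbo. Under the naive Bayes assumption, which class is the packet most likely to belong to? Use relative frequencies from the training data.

malicious

malicious: (11/87) × (3/11) × (3/11) × (7/11) × (7/11) × (8/11) ≈ 0.00276974
benign: (76/87) × (15/76) × (44/76) × (14/76) × (19/76) × (38/76) ≈ 0.00229845
Highest score → malicious.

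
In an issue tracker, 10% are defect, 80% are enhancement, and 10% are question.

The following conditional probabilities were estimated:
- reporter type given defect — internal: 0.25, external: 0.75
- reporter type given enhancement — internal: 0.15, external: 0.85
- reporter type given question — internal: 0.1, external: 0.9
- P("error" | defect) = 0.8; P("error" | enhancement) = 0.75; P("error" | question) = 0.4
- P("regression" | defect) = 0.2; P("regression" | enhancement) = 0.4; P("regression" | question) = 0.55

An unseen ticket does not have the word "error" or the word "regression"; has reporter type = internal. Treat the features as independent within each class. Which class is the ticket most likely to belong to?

enhancement

defect: 0.1 × 0.25 × (1−0.8) × (1−0.2) = 0.004
enhancement: 0.8 × 0.15 × (1−0.75) × (1−0.4) = 0.018
question: 0.1 × 0.1 × (1−0.4) × (1−0.55) = 0.0027
Highest score → enhancement.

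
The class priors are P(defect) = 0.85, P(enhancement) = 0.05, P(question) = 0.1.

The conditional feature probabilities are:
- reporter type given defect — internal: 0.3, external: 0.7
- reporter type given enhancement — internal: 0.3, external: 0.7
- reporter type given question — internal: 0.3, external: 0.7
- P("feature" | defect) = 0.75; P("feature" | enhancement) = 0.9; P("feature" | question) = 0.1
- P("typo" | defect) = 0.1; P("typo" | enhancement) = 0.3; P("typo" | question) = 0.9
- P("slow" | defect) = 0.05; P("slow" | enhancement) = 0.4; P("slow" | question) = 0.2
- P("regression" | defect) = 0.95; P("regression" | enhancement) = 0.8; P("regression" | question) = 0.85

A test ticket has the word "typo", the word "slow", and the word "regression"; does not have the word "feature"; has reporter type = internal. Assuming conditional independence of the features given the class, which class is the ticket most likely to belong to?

question

defect: 0.85 × 0.3 × (1−0.75) × 0.1 × 0.05 × 0.95 = 0.0003028125
enhancement: 0.05 × 0.3 × (1−0.9) × 0.3 × 0.4 × 0.8 = 0.000144
question: 0.1 × 0.3 × (1−0.1) × 0.9 × 0.2 × 0.85 = 0.004131
Highest score → question.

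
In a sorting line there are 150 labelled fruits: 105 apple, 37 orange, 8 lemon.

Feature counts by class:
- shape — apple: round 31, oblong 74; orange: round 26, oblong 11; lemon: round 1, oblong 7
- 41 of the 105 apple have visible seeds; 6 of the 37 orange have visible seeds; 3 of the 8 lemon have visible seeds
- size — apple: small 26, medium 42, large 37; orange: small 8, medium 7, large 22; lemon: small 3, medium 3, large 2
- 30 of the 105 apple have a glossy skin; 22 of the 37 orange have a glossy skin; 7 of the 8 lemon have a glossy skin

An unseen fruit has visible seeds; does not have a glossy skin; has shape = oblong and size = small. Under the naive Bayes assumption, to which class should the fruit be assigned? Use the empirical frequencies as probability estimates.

apple

apple: (105/150) × (74/105) × (41/105) × (26/105) × (75/105) ≈ 0.0340715
orange: (37/150) × (11/37) × (6/37) × (8/37) × (15/37) ≈ 0.00104239
lemon: (8/150) × (7/8) × (3/8) × (3/8) × (1/8) = 0.0008203125
Highest score → apple.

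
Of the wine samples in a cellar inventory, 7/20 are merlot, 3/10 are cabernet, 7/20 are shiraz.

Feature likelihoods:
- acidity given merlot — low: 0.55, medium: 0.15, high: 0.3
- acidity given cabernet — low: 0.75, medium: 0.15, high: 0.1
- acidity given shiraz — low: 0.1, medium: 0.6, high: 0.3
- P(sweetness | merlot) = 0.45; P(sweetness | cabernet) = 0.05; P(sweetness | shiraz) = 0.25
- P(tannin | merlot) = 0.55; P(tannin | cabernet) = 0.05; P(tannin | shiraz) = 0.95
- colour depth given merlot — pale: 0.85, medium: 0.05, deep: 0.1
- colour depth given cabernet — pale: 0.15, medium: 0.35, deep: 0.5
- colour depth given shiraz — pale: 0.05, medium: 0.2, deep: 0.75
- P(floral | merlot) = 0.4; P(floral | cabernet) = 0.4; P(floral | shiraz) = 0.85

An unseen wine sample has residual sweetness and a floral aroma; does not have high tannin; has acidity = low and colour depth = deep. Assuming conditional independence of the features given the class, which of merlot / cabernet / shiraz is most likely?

cabernet

merlot: 0.35 × 0.55 × 0.45 × (1−0.55) × 0.1 × 0.4 = 0.00155925
cabernet: 0.3 × 0.75 × 0.05 × (1−0.05) × 0.5 × 0.4 = 0.0021375
shiraz: 0.35 × 0.1 × 0.25 × (1−0.95) × 0.75 × 0.85 = 0.00027890625
Highest score → cabernet.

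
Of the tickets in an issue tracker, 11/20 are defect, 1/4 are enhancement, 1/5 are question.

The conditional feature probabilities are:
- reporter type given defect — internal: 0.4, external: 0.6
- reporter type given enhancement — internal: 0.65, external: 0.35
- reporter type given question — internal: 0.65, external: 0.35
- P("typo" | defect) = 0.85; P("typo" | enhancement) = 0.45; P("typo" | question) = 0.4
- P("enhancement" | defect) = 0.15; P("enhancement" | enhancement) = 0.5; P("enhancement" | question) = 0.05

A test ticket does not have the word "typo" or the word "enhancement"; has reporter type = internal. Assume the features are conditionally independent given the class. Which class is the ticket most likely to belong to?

question

defect: 0.55 × 0.4 × (1−0.85) × (1−0.15) = 0.02805
enhancement: 0.25 × 0.65 × (1−0.45) × (1−0.5) = 0.0446875
question: 0.2 × 0.65 × (1−0.4) × (1−0.05) = 0.0741
Highest score → question.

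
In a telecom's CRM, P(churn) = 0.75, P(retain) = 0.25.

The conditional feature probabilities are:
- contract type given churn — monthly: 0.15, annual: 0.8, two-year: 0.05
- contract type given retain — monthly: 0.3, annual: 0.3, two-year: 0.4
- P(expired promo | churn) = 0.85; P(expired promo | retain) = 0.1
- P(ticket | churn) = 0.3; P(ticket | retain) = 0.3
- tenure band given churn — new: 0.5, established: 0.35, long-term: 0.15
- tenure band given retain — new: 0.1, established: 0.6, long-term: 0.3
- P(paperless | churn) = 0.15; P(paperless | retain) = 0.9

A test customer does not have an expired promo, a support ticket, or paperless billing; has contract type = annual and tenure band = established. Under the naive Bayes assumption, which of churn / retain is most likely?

churn

churn: 0.75 × 0.8 × (1−0.85) × (1−0.3) × 0.35 × (1−0.15) = 0.0187425
retain: 0.25 × 0.3 × (1−0.1) × (1−0.3) × 0.6 × (1−0.9) = 0.002835
Highest score → churn.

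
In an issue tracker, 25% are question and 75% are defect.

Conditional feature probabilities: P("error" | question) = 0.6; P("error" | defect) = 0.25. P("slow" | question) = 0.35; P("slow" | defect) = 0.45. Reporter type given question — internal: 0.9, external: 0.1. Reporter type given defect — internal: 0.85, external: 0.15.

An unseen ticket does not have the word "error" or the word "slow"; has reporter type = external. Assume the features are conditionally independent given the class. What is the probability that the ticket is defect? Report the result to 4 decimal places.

0.8771

question: 0.25 × (1−0.6) × (1−0.35) × 0.1 = 0.0065
defect: 0.75 × (1−0.25) × (1−0.45) × 0.15 = 0.04640625
P(defect | x) = 0.04640625 / 0.05290625 ≈ 0.8771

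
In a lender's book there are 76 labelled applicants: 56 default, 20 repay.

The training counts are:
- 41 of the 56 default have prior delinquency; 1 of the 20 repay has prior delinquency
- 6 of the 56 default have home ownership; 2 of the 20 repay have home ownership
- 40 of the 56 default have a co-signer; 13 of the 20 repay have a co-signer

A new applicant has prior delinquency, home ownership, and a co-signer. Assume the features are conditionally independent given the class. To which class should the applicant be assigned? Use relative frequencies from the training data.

default: (56/76) × (41/56) × (6/56) × (40/56) ≈ 0.0412863
repay: (20/76) × (1/20) × (2/20) × (13/20) ≈ 0.000855263
Highest score → default.

default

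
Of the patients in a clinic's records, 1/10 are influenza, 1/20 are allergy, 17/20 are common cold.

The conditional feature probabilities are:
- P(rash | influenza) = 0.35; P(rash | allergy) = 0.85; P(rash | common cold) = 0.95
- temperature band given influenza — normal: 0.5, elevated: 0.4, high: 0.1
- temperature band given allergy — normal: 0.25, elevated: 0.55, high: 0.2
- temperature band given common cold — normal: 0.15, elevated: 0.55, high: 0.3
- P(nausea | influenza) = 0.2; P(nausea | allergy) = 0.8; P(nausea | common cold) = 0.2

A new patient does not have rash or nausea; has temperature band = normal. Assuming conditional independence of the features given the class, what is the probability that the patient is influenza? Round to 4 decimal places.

0.8261

influenza: 0.1 × (1−0.35) × 0.5 × (1−0.2) = 0.026
allergy: 0.05 × (1−0.85) × 0.25 × (1−0.8) = 0.000375
common cold: 0.85 × (1−0.95) × 0.15 × (1−0.2) = 0.0051
P(influenza | x) = 0.026 / 0.031475 ≈ 0.8261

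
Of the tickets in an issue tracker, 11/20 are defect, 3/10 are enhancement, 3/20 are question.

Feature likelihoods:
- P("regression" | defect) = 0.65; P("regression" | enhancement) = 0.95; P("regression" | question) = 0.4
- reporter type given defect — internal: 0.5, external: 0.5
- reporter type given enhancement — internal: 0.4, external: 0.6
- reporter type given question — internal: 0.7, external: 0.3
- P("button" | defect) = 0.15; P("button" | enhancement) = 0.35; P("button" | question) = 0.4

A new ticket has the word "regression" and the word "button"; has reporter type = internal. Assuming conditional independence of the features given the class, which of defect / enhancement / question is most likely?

defect: 0.55 × 0.65 × 0.5 × 0.15 = 0.0268125
enhancement: 0.3 × 0.95 × 0.4 × 0.35 = 0.0399
question: 0.15 × 0.4 × 0.7 × 0.4 = 0.0168
Highest score → enhancement.

enhancement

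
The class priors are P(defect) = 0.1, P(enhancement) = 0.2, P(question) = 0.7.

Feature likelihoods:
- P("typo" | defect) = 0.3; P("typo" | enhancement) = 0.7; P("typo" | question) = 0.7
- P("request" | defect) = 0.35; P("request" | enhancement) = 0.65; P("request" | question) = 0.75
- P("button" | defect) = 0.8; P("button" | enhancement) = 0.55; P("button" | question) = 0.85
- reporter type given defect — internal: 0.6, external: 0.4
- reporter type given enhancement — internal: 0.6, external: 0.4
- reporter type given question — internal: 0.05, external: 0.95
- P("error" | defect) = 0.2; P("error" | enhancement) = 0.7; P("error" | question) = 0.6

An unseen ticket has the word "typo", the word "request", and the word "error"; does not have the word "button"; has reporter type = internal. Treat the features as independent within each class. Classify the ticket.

defect: 0.1 × 0.3 × 0.35 × (1−0.8) × 0.6 × 0.2 = 0.000252
enhancement: 0.2 × 0.7 × 0.65 × (1−0.55) × 0.6 × 0.7 = 0.017199
question: 0.7 × 0.7 × 0.75 × (1−0.85) × 0.05 × 0.6 = 0.00165375
Highest score → enhancement.

enhancement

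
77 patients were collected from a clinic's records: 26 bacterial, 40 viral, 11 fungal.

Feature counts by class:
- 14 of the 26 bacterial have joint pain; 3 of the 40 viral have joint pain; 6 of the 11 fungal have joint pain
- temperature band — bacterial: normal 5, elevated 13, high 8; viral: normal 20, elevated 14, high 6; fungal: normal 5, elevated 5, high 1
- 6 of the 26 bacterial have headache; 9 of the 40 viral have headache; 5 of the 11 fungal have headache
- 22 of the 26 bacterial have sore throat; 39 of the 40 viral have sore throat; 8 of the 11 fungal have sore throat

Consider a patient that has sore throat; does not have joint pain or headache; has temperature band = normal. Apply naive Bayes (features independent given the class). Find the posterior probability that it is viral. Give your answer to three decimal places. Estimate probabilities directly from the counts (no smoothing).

bacterial: (26/77) × (12/26) × (5/26) × (20/26) × (22/26) ≈ 0.0195071
viral: (40/77) × (37/40) × (20/40) × (31/40) × (39/40) ≈ 0.181546
fungal: (11/77) × (5/11) × (5/11) × (6/11) × (8/11) ≈ 0.0117088
P(viral | x) = 0.181546 / 0.2127619 ≈ 0.853

0.853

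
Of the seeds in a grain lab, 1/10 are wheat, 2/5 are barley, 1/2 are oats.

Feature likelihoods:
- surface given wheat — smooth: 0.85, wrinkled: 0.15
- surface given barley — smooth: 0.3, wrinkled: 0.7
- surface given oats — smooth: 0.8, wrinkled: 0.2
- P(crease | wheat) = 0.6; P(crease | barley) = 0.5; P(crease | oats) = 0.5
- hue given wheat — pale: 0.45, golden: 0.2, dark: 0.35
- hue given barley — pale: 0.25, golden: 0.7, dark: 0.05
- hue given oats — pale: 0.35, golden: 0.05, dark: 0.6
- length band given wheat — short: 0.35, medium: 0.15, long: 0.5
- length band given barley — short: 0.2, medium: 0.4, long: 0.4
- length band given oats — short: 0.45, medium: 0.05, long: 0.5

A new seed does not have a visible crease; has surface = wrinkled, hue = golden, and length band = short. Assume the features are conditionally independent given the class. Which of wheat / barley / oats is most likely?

barley

wheat: 0.1 × 0.15 × (1−0.6) × 0.2 × 0.35 = 0.00042
barley: 0.4 × 0.7 × (1−0.5) × 0.7 × 0.2 = 0.0196
oats: 0.5 × 0.2 × (1−0.5) × 0.05 × 0.45 = 0.001125
Highest score → barley.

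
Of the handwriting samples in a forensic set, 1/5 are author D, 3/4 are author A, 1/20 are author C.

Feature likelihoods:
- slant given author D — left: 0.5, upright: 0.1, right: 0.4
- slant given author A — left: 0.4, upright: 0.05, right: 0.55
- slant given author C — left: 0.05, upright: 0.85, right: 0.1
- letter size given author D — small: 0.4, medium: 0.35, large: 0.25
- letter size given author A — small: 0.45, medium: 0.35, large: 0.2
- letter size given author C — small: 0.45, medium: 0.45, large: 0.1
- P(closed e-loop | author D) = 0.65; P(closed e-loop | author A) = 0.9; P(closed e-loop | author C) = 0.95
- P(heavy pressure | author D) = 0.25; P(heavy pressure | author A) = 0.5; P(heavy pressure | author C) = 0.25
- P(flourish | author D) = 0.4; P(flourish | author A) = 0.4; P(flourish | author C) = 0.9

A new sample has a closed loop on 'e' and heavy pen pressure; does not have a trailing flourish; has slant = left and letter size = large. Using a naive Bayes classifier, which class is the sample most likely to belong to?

author A

author D: 0.2 × 0.5 × 0.25 × 0.65 × 0.25 × (1−0.4) = 0.0024375
author A: 0.75 × 0.4 × 0.2 × 0.9 × 0.5 × (1−0.4) = 0.0162
author C: 0.05 × 0.05 × 0.1 × 0.95 × 0.25 × (1−0.9) = 0.0000059375
Highest score → author A.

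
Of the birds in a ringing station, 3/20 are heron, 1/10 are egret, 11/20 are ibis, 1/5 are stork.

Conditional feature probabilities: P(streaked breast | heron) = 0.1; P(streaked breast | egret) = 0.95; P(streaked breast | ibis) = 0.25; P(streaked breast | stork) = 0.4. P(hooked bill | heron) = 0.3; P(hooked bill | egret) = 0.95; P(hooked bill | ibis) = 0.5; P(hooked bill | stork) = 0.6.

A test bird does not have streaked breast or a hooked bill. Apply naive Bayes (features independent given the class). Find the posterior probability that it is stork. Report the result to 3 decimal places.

heron: 0.15 × (1−0.1) × (1−0.3) = 0.0945
egret: 0.1 × (1−0.95) × (1−0.95) = 0.00025
ibis: 0.55 × (1−0.25) × (1−0.5) = 0.20625
stork: 0.2 × (1−0.4) × (1−0.6) = 0.048
P(stork | x) = 0.048 / 0.349 ≈ 0.138

0.138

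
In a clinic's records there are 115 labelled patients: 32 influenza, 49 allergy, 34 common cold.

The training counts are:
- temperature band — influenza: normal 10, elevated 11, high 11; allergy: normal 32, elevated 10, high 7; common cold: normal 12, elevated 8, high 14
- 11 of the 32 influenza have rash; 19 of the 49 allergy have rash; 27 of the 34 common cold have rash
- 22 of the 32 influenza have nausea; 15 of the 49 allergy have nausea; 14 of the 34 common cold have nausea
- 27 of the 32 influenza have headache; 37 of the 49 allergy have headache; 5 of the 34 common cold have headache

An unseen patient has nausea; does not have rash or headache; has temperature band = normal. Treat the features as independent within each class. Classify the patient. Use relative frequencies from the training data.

influenza: (32/115) × (10/32) × (21/32) × (22/32) × (5/32) ≈ 0.00613005
allergy: (49/115) × (32/49) × (30/49) × (15/49) × (12/49) ≈ 0.012772
common cold: (34/115) × (12/34) × (7/34) × (14/34) × (29/34) ≈ 0.0075452
Highest score → allergy.

allergy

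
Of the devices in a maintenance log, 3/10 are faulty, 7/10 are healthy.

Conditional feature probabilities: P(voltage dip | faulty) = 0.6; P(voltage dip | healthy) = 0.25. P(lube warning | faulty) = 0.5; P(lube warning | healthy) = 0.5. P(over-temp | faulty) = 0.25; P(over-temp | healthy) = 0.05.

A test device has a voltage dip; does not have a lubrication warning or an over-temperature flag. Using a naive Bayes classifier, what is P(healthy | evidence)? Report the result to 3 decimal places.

0.552

faulty: 0.3 × 0.6 × (1−0.5) × (1−0.25) = 0.0675
healthy: 0.7 × 0.25 × (1−0.5) × (1−0.05) = 0.083125
P(healthy | x) = 0.083125 / 0.150625 ≈ 0.552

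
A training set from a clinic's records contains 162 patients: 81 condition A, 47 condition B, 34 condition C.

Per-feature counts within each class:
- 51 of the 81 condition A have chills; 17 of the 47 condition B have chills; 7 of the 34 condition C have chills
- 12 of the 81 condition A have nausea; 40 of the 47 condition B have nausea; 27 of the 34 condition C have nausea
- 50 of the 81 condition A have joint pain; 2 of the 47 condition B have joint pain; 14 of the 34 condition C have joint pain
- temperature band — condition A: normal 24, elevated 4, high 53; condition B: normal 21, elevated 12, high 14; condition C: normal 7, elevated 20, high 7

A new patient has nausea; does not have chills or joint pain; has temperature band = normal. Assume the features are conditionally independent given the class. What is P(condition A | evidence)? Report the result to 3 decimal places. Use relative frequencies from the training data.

condition A: (81/162) × (30/81) × (12/81) × (31/81) × (24/81) ≈ 0.00311104
condition B: (47/162) × (30/47) × (40/47) × (45/47) × (21/47) ≈ 0.0674224
condition C: (34/162) × (27/34) × (27/34) × (20/34) × (7/34) ≈ 0.0160289
P(condition A | x) = 0.00311104 / 0.08656234 ≈ 0.036

0.036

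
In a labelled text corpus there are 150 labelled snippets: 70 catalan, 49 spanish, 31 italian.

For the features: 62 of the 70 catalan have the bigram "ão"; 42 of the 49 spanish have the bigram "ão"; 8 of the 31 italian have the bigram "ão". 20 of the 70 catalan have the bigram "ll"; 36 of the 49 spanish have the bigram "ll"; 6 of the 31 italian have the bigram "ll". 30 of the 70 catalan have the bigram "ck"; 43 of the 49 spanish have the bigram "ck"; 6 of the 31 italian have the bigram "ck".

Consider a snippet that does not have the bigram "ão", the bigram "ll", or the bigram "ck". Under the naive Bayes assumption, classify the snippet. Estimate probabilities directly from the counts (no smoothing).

catalan: (70/150) × (8/70) × (50/70) × (40/70) ≈ 0.0217687
spanish: (49/150) × (7/49) × (13/49) × (6/49) ≈ 0.00151603
italian: (31/150) × (23/31) × (25/31) × (25/31) ≈ 0.0997225
Highest score → italian.

italian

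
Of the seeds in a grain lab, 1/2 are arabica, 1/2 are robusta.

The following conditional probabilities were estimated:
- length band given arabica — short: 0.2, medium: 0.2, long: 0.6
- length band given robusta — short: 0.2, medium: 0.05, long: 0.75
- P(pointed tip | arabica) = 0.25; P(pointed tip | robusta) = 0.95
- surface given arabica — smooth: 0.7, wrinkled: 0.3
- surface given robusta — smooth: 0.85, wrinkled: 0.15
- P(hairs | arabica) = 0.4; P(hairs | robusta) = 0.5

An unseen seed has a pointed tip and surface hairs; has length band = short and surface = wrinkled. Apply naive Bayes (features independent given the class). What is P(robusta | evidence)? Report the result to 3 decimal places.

0.704

arabica: 0.5 × 0.2 × 0.25 × 0.3 × 0.4 = 0.003
robusta: 0.5 × 0.2 × 0.95 × 0.15 × 0.5 = 0.007125
P(robusta | x) = 0.007125 / 0.010125 ≈ 0.704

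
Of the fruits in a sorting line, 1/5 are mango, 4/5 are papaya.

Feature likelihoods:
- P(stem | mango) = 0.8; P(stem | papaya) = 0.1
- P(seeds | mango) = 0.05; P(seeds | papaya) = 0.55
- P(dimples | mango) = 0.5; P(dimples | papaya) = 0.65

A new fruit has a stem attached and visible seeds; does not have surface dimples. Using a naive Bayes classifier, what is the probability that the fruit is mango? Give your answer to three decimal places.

mango: 0.2 × 0.8 × 0.05 × (1−0.5) = 0.004
papaya: 0.8 × 0.1 × 0.55 × (1−0.65) = 0.0154
P(mango | x) = 0.004 / 0.0194 ≈ 0.206

0.206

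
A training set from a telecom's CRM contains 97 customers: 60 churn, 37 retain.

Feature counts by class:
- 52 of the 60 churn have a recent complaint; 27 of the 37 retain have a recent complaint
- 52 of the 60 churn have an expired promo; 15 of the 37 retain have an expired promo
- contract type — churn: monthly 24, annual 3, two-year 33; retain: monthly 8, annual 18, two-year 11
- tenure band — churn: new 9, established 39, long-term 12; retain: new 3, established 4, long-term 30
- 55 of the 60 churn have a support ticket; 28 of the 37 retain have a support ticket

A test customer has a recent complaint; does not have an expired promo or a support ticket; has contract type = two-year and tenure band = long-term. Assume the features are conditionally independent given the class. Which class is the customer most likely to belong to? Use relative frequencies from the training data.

churn: (60/97) × (52/60) × (8/60) × (33/60) × (12/60) × (5/60) ≈ 0.000655212
retain: (37/97) × (27/37) × (22/37) × (11/37) × (30/37) × (9/37) ≈ 0.0097043
Highest score → retain.

retain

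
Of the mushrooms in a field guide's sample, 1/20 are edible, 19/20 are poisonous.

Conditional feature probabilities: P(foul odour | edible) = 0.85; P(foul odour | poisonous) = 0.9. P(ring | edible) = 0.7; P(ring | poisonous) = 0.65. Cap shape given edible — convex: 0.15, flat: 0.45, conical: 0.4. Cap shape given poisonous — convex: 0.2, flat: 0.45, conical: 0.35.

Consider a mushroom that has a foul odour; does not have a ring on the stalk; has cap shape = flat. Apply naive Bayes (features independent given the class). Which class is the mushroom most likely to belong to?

edible: 0.05 × 0.85 × (1−0.7) × 0.45 = 0.0057375
poisonous: 0.95 × 0.9 × (1−0.65) × 0.45 = 0.1346625
Highest score → poisonous.

poisonous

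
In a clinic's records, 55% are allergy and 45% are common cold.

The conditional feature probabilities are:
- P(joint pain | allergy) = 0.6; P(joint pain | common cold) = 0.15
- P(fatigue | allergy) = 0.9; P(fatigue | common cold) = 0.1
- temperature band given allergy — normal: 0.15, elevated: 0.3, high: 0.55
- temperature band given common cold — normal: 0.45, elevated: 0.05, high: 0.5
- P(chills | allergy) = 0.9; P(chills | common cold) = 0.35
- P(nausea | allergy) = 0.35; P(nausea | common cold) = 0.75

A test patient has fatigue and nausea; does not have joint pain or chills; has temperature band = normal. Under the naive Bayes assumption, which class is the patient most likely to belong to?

common cold

allergy: 0.55 × (1−0.6) × 0.9 × 0.15 × (1−0.9) × 0.35 = 0.0010395
common cold: 0.45 × (1−0.15) × 0.1 × 0.45 × (1−0.35) × 0.75 = 0.00839109375
Highest score → common cold.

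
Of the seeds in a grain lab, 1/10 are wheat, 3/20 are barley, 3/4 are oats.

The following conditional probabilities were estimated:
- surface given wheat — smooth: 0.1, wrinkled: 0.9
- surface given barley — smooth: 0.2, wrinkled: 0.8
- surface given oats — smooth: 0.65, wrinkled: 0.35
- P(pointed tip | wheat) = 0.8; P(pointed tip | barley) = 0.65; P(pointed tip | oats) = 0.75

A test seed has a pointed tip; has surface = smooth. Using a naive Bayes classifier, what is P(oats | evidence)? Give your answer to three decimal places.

0.930

wheat: 0.1 × 0.1 × 0.8 = 0.008
barley: 0.15 × 0.2 × 0.65 = 0.0195
oats: 0.75 × 0.65 × 0.75 = 0.365625
P(oats | x) = 0.365625 / 0.393125 ≈ 0.930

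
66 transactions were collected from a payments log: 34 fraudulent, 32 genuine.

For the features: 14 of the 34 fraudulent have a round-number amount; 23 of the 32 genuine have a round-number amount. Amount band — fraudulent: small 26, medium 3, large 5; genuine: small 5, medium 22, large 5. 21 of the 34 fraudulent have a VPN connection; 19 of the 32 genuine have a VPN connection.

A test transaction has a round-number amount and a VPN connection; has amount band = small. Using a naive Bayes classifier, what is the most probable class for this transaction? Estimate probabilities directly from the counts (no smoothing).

fraudulent

fraudulent: (34/66) × (14/34) × (26/34) × (21/34) ≈ 0.100189
genuine: (32/66) × (23/32) × (5/32) × (19/32) ≈ 0.0323301
Highest score → fraudulent.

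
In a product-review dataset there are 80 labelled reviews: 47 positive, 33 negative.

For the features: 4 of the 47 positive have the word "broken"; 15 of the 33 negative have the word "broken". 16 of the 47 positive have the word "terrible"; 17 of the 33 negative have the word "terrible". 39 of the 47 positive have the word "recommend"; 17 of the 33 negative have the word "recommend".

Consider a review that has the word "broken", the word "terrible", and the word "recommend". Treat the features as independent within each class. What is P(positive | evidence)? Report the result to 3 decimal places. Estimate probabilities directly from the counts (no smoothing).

0.221

positive: (47/80) × (4/47) × (16/47) × (39/47) ≈ 0.014124
negative: (33/80) × (15/33) × (17/33) × (17/33) ≈ 0.049759
P(positive | x) = 0.014124 / 0.063883 ≈ 0.221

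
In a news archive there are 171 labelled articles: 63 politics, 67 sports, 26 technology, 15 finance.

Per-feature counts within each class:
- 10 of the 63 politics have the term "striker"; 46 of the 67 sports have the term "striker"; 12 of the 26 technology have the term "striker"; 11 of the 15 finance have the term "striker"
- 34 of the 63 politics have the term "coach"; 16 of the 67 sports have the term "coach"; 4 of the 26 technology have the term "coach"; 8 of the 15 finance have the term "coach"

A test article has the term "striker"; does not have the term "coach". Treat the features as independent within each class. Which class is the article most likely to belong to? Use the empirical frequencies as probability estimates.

politics: (63/171) × (10/63) × (29/63) ≈ 0.0269191
sports: (67/171) × (46/67) × (51/67) ≈ 0.204766
technology: (26/171) × (12/26) × (22/26) ≈ 0.0593792
finance: (15/171) × (11/15) × (7/15) ≈ 0.0300195
Highest score → sports.

sports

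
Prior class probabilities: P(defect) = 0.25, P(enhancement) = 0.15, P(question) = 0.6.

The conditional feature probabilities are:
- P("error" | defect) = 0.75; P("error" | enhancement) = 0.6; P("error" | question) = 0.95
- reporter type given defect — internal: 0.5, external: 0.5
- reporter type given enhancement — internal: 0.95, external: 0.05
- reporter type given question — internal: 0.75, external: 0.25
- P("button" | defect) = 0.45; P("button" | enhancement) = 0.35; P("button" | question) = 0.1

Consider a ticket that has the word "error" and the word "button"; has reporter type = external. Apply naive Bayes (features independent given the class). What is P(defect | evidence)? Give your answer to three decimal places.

defect: 0.25 × 0.75 × 0.5 × 0.45 = 0.0421875
enhancement: 0.15 × 0.6 × 0.05 × 0.35 = 0.001575
question: 0.6 × 0.95 × 0.25 × 0.1 = 0.01425
P(defect | x) = 0.0421875 / 0.0580125 ≈ 0.727

0.727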